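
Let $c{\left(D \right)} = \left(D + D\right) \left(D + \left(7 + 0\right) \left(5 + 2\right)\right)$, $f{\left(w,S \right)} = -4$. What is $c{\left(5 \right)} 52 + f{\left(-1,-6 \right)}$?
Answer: $28076$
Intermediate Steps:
$c{\left(D \right)} = 2 D \left(49 + D\right)$ ($c{\left(D \right)} = 2 D \left(D + 7 \cdot 7\right) = 2 D \left(D + 49\right) = 2 D \left(49 + D\right)$)
$c{\left(5 \right)} 52 + f{\left(-1,-6 \right)} = 2 \cdot 5 \left(49 + 5\right) 52 - 4 = 2 \cdot 5 \cdot 54 \cdot 52 - 4 = 540 \cdot 52 - 4 = 28080 - 4 = 28076$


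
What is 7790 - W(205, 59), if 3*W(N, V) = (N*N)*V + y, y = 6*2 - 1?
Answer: -2456116/3 ≈ -8.1871e+5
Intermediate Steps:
y = 11 (y = 12 - 1 = 11)
W(N, V) = 11/3 + V*N**2/3 (W(N, V) = ((N*N)*V + 11)/3 = (N**2*V + 11)/3 = (V*N**2 + 11)/3 = (11 + V*N**2)/3 = 11/3 + V*N**2/3)
7790 - W(205, 59) = 7790 - (11/3 + (1/3)*59*205**2) = 7790 - (11/3 + (1/3)*59*42025) = 7790 - (11/3 + 2479475/3) = 7790 - 1*2479486/3 = 7790 - 2479486/3 = -2456116/3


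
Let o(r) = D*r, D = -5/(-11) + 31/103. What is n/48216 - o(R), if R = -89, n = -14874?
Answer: 609405917/9104788 ≈ 66.932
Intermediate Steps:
D = 856/1133 (D = -5*(-1/11) + 31*(1/103) = 5/11 + 31/103 = 856/1133 ≈ 0.75552)
o(r) = 856*r/1133
n/48216 - o(R) = -14874/48216 - 856*(-89)/1133 = -14874*1/48216 - 1*(-76184/1133) = -2479/8036 + 76184/1133 = 609405917/9104788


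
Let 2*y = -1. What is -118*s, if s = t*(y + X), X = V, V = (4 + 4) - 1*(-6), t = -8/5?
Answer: 12744/5 ≈ 2548.8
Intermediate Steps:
y = -½ (y = (½)*(-1) = -½ ≈ -0.50000)
t = -8/5 (t = -8*⅕ = -8/5 ≈ -1.6000)
V = 14 (V = 8 + 6 = 14)
X = 14
s = -108/5 (s = -8*(-½ + 14)/5 = -8/5*27/2 = -108/5 ≈ -21.600)
-118*s = -118*(-108/5) = 12744/5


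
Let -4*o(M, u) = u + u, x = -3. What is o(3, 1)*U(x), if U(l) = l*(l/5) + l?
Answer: 3/5 ≈ 0.60000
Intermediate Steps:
U(l) = l + l**2/5 (U(l) = l*(l*(1/5)) + l = l*(l/5) + l = l**2/5 + l = l + l**2/5)
o(M, u) = -u/2 (o(M, u) = -(u + u)/4 = -u/2)
o(3, 1)*U(x) = (-1/2*1)*((1/5)*(-3)*(5 - 3)) = -(-3)*2/10 = -1/2*(-6/5) = 3/5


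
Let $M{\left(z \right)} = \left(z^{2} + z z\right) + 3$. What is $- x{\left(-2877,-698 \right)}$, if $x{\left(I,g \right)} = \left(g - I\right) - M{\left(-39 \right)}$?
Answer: $866$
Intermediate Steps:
$M{\left(z \right)} = 3 + 2 z^{2}$ ($M{\left(z \right)} = \left(z^{2} + z^{2}\right) + 3 = 2 z^{2} + 3 = 3 + 2 z^{2}$)
$x{\left(I,g \right)} = -3045 + g - I$ ($x{\left(I,g \right)} = \left(g - I\right) - \left(3 + 2 \left(-39\right)^{2}\right) = \left(g - I\right) - \left(3 + 2 \cdot 1521\right) = \left(g - I\right) - \left(3 + 3042\right) = \left(g - I\right) - 3045 = -3045 + g - I$)
$- x{\left(-2877,-698 \right)} = - (-3045 - 698 - -2877) = - (-3045 - 698 + 2877) = \left(-1\right) \left(-866\right) = 866$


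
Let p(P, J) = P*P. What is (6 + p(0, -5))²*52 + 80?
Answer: 1952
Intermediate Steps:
p(P, J) = P²
(6 + p(0, -5))²*52 + 80 = (6 + 0²)²*52 + 80 = (6 + 0)²*52 + 80 = 6²*52 + 80 = 36*52 + 80 = 1872 + 80 = 1952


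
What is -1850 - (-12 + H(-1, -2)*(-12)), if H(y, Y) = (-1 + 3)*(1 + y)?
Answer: -1838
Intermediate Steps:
H(y, Y) = 2 + 2*y (H(y, Y) = 2*(1 + y) = 2 + 2*y)
-1850 - (-12 + H(-1, -2)*(-12)) = -1850 - (-12 + (2 + 2*(-1))*(-12)) = -1850 - (-12 + (2 - 2)*(-12)) = -1850 - (-12 + 0*(-12)) = -1850 - (-12 + 0) = -1850 - 1*(-12) = -1850 + 12 = -1838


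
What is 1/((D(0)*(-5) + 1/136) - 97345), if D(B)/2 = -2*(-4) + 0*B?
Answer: -136/13249799 ≈ -1.0264e-5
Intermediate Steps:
D(B) = 16 (D(B) = 2*(-2*(-4) + 0*B) = 2*(8 + 0) = 2*8 = 16)
1/((D(0)*(-5) + 1/136) - 97345) = 1/((16*(-5) + 1/136) - 97345) = 1/((-80 + 1/136) - 97345) = 1/(-10879/136 - 97345) = 1/(-13249799/136) = -136/13249799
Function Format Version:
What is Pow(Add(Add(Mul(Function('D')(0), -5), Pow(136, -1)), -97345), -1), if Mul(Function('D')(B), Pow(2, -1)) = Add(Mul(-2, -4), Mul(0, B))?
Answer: Rational(-136, 13249799) ≈ -1.0264e-5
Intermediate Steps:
Function('D')(B) = 16 (Function('D')(B) = Mul(2, Add(Mul(-2, -4), Mul(0, B))) = Mul(2, Add(8, 0)) = Mul(2, 8) = 16)
Pow(Add(Add(Mul(Function('D')(0), -5), Pow(136, -1)), -97345), -1) = Pow(Add(Add(Mul(16, -5), Pow(136, -1)), -97345), -1) = Pow(Add(Add(-80, Rational(1, 136)), -97345), -1) = Pow(Add(Rational(-10879, 136), -97345), -1) = Pow(Rational(-13249799, 136), -1) = Rational(-136, 13249799)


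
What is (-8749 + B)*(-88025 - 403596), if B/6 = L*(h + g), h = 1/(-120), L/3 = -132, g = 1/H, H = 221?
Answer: 365223198782/85 ≈ 4.2967e+9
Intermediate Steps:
g = 1/221 ≈ 0.0045249
L = -396 (L = 3*(-132) = -396)
h = -1/120 ≈ -0.0083333
B = 9999/1105 (B = 6*(-396*(-1/120 + 1/221)) = 6*(-396*(-101/26520)) = 6*(3333/2210) = 9999/1105 ≈ 9.0489)
(-8749 + B)*(-88025 - 403596) = (-8749 + 9999/1105)*(-88025 - 403596) = -9657646/1105*(-491621) = 365223198782/85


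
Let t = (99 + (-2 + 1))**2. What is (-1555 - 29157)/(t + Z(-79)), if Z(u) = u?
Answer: -30712/9525 ≈ -3.2244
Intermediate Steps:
t = 9604 (t = (99 - 1)**2 = 98**2 = 9604)
(-1555 - 29157)/(t + Z(-79)) = (-1555 - 29157)/(9604 - 79) = -30712/9525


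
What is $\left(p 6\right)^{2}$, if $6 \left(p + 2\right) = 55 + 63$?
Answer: $11236$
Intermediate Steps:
$p = \frac{53}{3}$ ($p = -2 + \frac{55 + 63}{6} = -2 + \frac{1}{6} \cdot 118 = -2 + \frac{59}{3} = \frac{53}{3} \approx 17.667$)
$\left(p 6\right)^{2} = \left(\frac{53}{3} \cdot 6\right)^{2} = 106^{2} = 11236$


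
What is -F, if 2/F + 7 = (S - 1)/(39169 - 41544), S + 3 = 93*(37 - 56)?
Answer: 2375/7427 ≈ 0.31978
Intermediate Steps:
S = -1770 (S = -3 + 93*(37 - 56) = -3 + 93*(-19) = -3 - 1767 = -1770)
F = -2375/7427 (F = 2/(-7 + (-1770 - 1)/(39169 - 41544)) = 2/(-7 - 1771/(-2375)) = 2/(-7 - 1771*(-1/2375)) = 2/(-7 + 1771/2375) = 2/(-14854/2375) = 2*(-2375/14854) = -2375/7427 ≈ -0.31978)
-F = -1*(-2375/7427) = 2375/7427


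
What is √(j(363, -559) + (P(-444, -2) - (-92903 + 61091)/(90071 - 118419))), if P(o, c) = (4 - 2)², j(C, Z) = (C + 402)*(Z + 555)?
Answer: 5*I*√6141828071/7087 ≈ 55.291*I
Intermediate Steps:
j(C, Z) = (402 + C)*(555 + Z)
P(o, c) = 4 (P(o, c) = 2² = 4)
√(j(363, -559) + (P(-444, -2) - (-92903 + 61091)/(90071 - 118419))) = √((223110 + 402*(-559) + 555*363 + 363*(-559)) + (4 - (-92903 + 61091)/(90071 - 118419))) = √((223110 - 224718 + 201465 - 202917) + (4 - (-31812)/(-28348))) = √(-3060 + (4 - (-31812)*(-1)/28348)) = √(-3060 + (4 - 1*7953/7087)) = √(-3060 + (4 - 7953/7087)) = √(-3060 + 20395/7087) = √(-21665825/7087) = 5*I*√6141828071/7087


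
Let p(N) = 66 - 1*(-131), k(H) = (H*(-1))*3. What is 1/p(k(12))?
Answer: 1/197 ≈ 0.0050761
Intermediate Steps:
k(H) = -3*H (k(H) = -H*3 = -3*H)
p(N) = 197 (p(N) = 66 + 131 = 197)
1/p(k(12)) = 1/197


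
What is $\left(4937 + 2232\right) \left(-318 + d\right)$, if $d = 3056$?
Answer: $19628722$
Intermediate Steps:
$\left(4937 + 2232\right) \left(-318 + d\right) = \left(4937 + 2232\right) \left(-318 + 3056\right) = 7169 \cdot 2738 = 19628722$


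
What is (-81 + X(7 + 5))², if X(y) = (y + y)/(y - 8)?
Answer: 5625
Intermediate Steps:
X(y) = 2*y/(-8 + y) (X(y) = (2*y)/(-8 + y) = 2*y/(-8 + y))
(-81 + X(7 + 5))² = (-81 + 2*(7 + 5)/(-8 + (7 + 5)))² = (-81 + 2*12/(-8 + 12))² = (-81 + 2*12/4)² = (-81 + 2*12*(¼))² = (-81 + 6)² = (-75)² = 5625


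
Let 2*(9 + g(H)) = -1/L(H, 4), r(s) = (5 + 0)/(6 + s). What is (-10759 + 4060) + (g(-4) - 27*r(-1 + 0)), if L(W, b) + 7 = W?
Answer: -148169/22 ≈ -6735.0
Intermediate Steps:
L(W, b) = -7 + W
r(s) = 5/(6 + s)
g(H) = -9 - 1/(2*(-7 + H)) (g(H) = -9 + (-1/(-7 + H))/2 = -9 - 1/(2*(-7 + H)))
(-10759 + 4060) + (g(-4) - 27*r(-1 + 0)) = (-10759 + 4060) + ((125 - 18*(-4))/(2*(-7 - 4)) - 135/(6 + (-1 + 0))) = -6699 + ((½)*(125 + 72)/(-11) - 135/(6 - 1)) = -6699 + ((½)*(-1/11)*197 - 135/5) = -6699 + (-197/22 - 135/5) = -6699 + (-197/22 - 27*1) = -6699 + (-197/22 - 27) = -6699 - 791/22 = -148169/22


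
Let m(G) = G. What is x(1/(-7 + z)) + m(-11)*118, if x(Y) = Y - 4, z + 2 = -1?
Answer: -13021/10 ≈ -1302.1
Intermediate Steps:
z = -3 (z = -2 - 1 = -3)
x(Y) = -4 + Y
x(1/(-7 + z)) + m(-11)*118 = (-4 + 1/(-7 - 3)) - 11*118 = (-4 + 1/(-10)) - 1298 = (-4 - ⅒) - 1298 = -41/10 - 1298 = -13021/10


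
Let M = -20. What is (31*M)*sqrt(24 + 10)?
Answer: -620*sqrt(34) ≈ -3615.2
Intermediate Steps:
(31*M)*sqrt(24 + 10) = (31*(-20))*sqrt(24 + 10) = -620*sqrt(34)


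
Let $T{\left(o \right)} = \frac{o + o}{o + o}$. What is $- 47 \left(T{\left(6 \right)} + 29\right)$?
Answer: $-1410$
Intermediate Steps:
$T{\left(o \right)} = 1$ ($T{\left(o \right)} = \frac{2 o}{2 o} = 2 o \frac{1}{2 o} = 1$)
$- 47 \left(T{\left(6 \right)} + 29\right) = - 47 \left(1 + 29\right) = \left(-47\right) 30 = -1410$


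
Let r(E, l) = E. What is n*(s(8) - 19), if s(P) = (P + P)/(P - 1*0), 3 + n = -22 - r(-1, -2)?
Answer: 408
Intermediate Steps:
n = -24 (n = -3 + (-22 - 1*(-1)) = -3 + (-22 + 1) = -3 - 21 = -24)
s(P) = 2 (s(P) = (2*P)/(P + 0) = (2*P)/P = 2)
n*(s(8) - 19) = -24*(2 - 19) = -24*(-17) = 408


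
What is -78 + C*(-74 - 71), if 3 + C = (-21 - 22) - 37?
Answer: 11957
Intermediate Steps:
C = -83 (C = -3 + ((-21 - 22) - 37) = -3 + (-43 - 37) = -3 - 80 = -83)
-78 + C*(-74 - 71) = -78 - 83*(-74 - 71) = -78 - 83*(-145) = -78 + 12035 = 11957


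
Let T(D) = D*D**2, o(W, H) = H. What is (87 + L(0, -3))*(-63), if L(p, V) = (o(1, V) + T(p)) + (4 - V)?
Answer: -5733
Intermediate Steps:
T(D) = D**3
L(p, V) = 4 + p**3 (L(p, V) = (V + p**3) + (4 - V) = 4 + p**3)
(87 + L(0, -3))*(-63) = (87 + (4 + 0**3))*(-63) = (87 + (4 + 0))*(-63) = (87 + 4)*(-63) = 91*(-63) = -5733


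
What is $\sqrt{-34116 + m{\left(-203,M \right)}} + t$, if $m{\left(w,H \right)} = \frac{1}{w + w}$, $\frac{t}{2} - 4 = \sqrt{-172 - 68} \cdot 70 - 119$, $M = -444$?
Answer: $-230 + 560 i \sqrt{15} + \frac{i \sqrt{5623545382}}{406} \approx -230.0 + 2353.6 i$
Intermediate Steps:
$t = -230 + 560 i \sqrt{15}$ ($t = 8 + 2 \left(\sqrt{-172 - 68} \cdot 70 - 119\right) = 8 + 2 \left(\sqrt{-240} \cdot 70 - 119\right) = 8 + 2 \left(4 i \sqrt{15} \cdot 70 - 119\right) = 8 + 2 \left(280 i \sqrt{15} - 119\right) = 8 + 2 \left(-119 + 280 i \sqrt{15}\right) = 8 - \left(238 - 560 i \sqrt{15}\right) = -230 + 560 i \sqrt{15} \approx -230.0 + 2168.9 i$)
$m{\left(w,H \right)} = \frac{1}{2 w}$
$\sqrt{-34116 + m{\left(-203,M \right)}} + t = \sqrt{-34116 + \frac{1}{2 \left(-203\right)}} - \left(230 - 560 i \sqrt{15}\right) = \sqrt{-34116 + \frac{1}{2} \left(- \frac{1}{203}\right)} - \left(230 - 560 i \sqrt{15}\right) = \sqrt{-34116 - \frac{1}{406}} - \left(230 - 560 i \sqrt{15}\right) = \sqrt{- \frac{13851097}{406}} - \left(230 - 560 i \sqrt{15}\right) = \frac{i \sqrt{5623545382}}{406} - \left(230 - 560 i \sqrt{15}\right) = -230 + 560 i \sqrt{15} + \frac{i \sqrt{5623545382}}{406}$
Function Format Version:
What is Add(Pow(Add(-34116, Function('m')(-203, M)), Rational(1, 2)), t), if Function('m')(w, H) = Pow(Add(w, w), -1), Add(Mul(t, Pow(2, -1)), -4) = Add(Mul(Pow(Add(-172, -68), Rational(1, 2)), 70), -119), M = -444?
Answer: Add(-230, Mul(560, I, Pow(15, Rational(1, 2))), Mul(Rational(1, 406), I, Pow(5623545382, Rational(1, 2)))) ≈ Add(-230.00, Mul(2353.6, I))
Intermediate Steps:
t = Add(-230, Mul(560, I, Pow(15, Rational(1, 2)))) (t = Add(8, Mul(2, Add(Mul(Pow(Add(-172, -68), Rational(1, 2)), 70), -119))) = Add(8, Mul(2, Add(Mul(Pow(-240, Rational(1, 2)), 70), -119))) = Add(8, Mul(2, Add(Mul(Mul(4, I, Pow(15, Rational(1, 2))), 70), -119))) = Add(8, Mul(2, Add(Mul(280, I, Pow(15, Rational(1, 2))), -119))) = Add(8, Mul(2, Add(-119, Mul(280, I, Pow(15, Rational(1, 2)))))) = Add(8, Add(-238, Mul(560, I, Pow(15, Rational(1, 2))))) = Add(-230, Mul(560, I, Pow(15, Rational(1, 2)))) ≈ Add(-230.00, Mul(2168.9, I)))
Function('m')(w, H) = Mul(Rational(1, 2), Pow(w, -1)) (Function('m')(w, H) = Pow(Mul(2, w), -1) = Mul(Rational(1, 2), Pow(w, -1)))
Add(Pow(Add(-34116, Function('m')(-203, M)), Rational(1, 2)), t) = Add(Pow(Add(-34116, Mul(Rational(1, 2), Pow(-203, -1))), Rational(1, 2)), Add(-230, Mul(560, I, Pow(15, Rational(1, 2))))) = Add(Pow(Add(-34116, Mul(Rational(1, 2), Rational(-1, 203))), Rational(1, 2)), Add(-230, Mul(560, I, Pow(15, Rational(1, 2))))) = Add(Pow(Add(-34116, Rational(-1, 406)), Rational(1, 2)), Add(-230, Mul(560, I, Pow(15, Rational(1, 2))))) = Add(Pow(Rational(-13851097, 406), Rational(1, 2)), Add(-230, Mul(560, I, Pow(15, Rational(1, 2))))) = Add(Mul(Rational(1, 406), I, Pow(5623545382, Rational(1, 2))), Add(-230, Mul(560, I, Pow(15, Rational(1, 2))))) = Add(-230, Mul(560, I, Pow(15, Rational(1, 2))), Mul(Rational(1, 406), I, Pow(5623545382, Rational(1, 2))))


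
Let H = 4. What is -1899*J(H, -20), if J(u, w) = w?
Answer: 37980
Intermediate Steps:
-1899*J(H, -20) = -1899*(-20) = 37980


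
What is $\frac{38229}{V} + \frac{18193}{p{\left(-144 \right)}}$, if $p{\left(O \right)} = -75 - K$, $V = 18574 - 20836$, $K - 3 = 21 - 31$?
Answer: $- \frac{7292023}{25636} \approx -284.44$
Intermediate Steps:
$K = -7$ ($K = 3 + \left(21 - 31\right) = 3 - 10 = -7$)
$V = -2262$ ($V = 18574 - 20836 = -2262$)
$p{\left(O \right)} = -68$ ($p{\left(O \right)} = -75 - -7 = -75 + 7 = -68$)
$\frac{38229}{V} + \frac{18193}{p{\left(-144 \right)}} = \frac{38229}{-2262} + \frac{18193}{-68} = 38229 \left(- \frac{1}{2262}\right) + 18193 \left(- \frac{1}{68}\right) = - \frac{12743}{754} - \frac{18193}{68} = - \frac{7292023}{25636}$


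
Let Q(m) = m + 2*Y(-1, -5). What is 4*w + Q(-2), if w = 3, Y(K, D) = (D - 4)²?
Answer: 172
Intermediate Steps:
Y(K, D) = (-4 + D)²
Q(m) = 162 + m (Q(m) = m + 2*(-4 - 5)² = m + 2*(-9)² = m + 2*81 = m + 162 = 162 + m)
4*w + Q(-2) = 4*3 + (162 - 2) = 12 + 160 = 172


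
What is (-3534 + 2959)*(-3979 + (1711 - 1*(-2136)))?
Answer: 75900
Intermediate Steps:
(-3534 + 2959)*(-3979 + (1711 - 1*(-2136))) = -575*(-3979 + (1711 + 2136)) = -575*(-3979 + 3847) = -575*(-132) = 75900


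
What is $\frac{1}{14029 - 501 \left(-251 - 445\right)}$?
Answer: $\frac{1}{362725} \approx 2.7569 \cdot 10^{-6}$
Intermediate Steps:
$\frac{1}{14029 - 501 \left(-251 - 445\right)} = \frac{1}{14029 - -348696} = \frac{1}{14029 + 348696} = \frac{1}{362725}$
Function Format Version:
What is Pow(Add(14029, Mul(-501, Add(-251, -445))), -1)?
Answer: Rational(1, 362725) ≈ 2.7569e-6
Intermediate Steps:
Pow(Add(14029, Mul(-501, Add(-251, -445))), -1) = Pow(Add(14029, Mul(-501, -696)), -1) = Pow(Add(14029, 348696), -1) = Pow(362725, -1) = Rational(1, 362725)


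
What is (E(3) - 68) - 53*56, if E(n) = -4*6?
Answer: -3060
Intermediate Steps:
E(n) = -24
(E(3) - 68) - 53*56 = (-24 - 68) - 53*56 = -92 - 2968 = -3060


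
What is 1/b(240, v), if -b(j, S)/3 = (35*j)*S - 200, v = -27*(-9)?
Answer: -1/6123000 ≈ -1.6332e-7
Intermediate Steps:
v = 243
b(j, S) = 600 - 105*S*j (b(j, S) = -3*((35*j)*S - 200) = -3*(35*S*j - 200) = -3*(-200 + 35*S*j) = 600 - 105*S*j)
1/b(240, v) = 1/(600 - 105*243*240) = 1/(600 - 6123600) = 1/(-6123000) = -1/6123000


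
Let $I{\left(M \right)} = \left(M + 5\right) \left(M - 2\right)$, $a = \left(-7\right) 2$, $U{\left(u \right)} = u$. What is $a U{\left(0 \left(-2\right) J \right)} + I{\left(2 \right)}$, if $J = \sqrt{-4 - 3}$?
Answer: $0$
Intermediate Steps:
$J = i \sqrt{7}$ ($J = \sqrt{-7} = i \sqrt{7} \approx 2.6458 i$)
$a = -14$
$I{\left(M \right)} = \left(-2 + M\right) \left(5 + M\right)$ ($I{\left(M \right)} = \left(5 + M\right) \left(-2 + M\right) = \left(-2 + M\right) \left(5 + M\right)$)
$a U{\left(0 \left(-2\right) J \right)} + I{\left(2 \right)} = - 14 \cdot 0 \left(-2\right) i \sqrt{7} + \left(-10 + 2^{2} + 3 \cdot 2\right) = - 14 \cdot 0 i \sqrt{7} + \left(-10 + 4 + 6\right) = \left(-14\right) 0 + 0 = 0 + 0 = 0$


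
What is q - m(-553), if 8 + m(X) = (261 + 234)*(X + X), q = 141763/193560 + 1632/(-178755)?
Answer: 74284957154759/135685560 ≈ 5.4748e+5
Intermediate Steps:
q = 98137079/135685560 (q = 141763*(1/193560) + 1632*(-1/178755) = 141763/193560 - 32/3505 = 98137079/135685560 ≈ 0.72327)
m(X) = -8 + 990*X (m(X) = -8 + (261 + 234)*(X + X) = -8 + 495*(2*X) = -8 + 990*X)
q - m(-553) = 98137079/135685560 - (-8 + 990*(-553)) = 98137079/135685560 - (-8 - 547470) = 98137079/135685560 - 1*(-547478) = 98137079/135685560 + 547478 = 74284957154759/135685560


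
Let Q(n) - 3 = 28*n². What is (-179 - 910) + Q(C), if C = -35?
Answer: 33214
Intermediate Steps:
Q(n) = 3 + 28*n²
(-179 - 910) + Q(C) = (-179 - 910) + (3 + 28*(-35)²) = -1089 + (3 + 28*1225) = -1089 + (3 + 34300) = -1089 + 34303 = 33214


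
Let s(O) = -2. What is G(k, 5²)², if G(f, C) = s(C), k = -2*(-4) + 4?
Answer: 4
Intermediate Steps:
k = 12 (k = 8 + 4 = 12)
G(f, C) = -2
G(k, 5²)² = (-2)² = 4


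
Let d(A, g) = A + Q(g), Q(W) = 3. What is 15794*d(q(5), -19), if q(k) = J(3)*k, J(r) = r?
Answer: 284292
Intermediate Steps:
q(k) = 3*k
d(A, g) = 3 + A (d(A, g) = A + 3 = 3 + A)
15794*d(q(5), -19) = 15794*(3 + 3*5) = 15794*(3 + 15) = 15794*18 = 284292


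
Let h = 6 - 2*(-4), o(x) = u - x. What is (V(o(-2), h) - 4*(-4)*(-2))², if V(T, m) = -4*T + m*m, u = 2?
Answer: 21904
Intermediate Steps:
o(x) = 2 - x
h = 14 (h = 6 + 8 = 14)
V(T, m) = m² - 4*T (V(T, m) = -4*T + m² = m² - 4*T)
(V(o(-2), h) - 4*(-4)*(-2))² = ((14² - 4*(2 - 1*(-2))) - 4*(-4)*(-2))² = ((196 - 4*(2 + 2)) + 16*(-2))² = ((196 - 4*4) - 32)² = ((196 - 16) - 32)² = (180 - 32)² = 148² = 21904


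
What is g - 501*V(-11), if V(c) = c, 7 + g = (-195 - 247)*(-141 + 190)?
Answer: -16154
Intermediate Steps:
g = -21665 (g = -7 + (-195 - 247)*(-141 + 190) = -7 - 442*49 = -7 - 21658 = -21665)
g - 501*V(-11) = -21665 - 501*(-11) = -21665 + 5511 = -16154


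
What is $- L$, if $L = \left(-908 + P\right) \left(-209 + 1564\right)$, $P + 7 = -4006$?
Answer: $6667955$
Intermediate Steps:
$P = -4013$ ($P = -7 - 4006 = -4013$)
$L = -6667955$ ($L = \left(-908 - 4013\right) \left(-209 + 1564\right) = \left(-4921\right) 1355 = -6667955$)
$- L = \left(-1\right) \left(-6667955\right) = 6667955$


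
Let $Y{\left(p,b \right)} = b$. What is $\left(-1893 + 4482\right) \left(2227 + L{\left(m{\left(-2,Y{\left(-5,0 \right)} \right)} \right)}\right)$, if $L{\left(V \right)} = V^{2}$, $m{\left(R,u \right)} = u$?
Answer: $5765703$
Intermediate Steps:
$\left(-1893 + 4482\right) \left(2227 + L{\left(m{\left(-2,Y{\left(-5,0 \right)} \right)} \right)}\right) = \left(-1893 + 4482\right) \left(2227 + 0^{2}\right) = 2589 \left(2227 + 0\right) = 2589 \cdot 2227 = 5765703$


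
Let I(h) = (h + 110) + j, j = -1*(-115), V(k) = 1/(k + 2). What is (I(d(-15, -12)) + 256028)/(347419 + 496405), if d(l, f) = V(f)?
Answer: 2562529/8438240 ≈ 0.30368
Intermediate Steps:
V(k) = 1/(2 + k)
d(l, f) = 1/(2 + f)
j = 115
I(h) = 225 + h (I(h) = (h + 110) + 115 = (110 + h) + 115 = 225 + h)
(I(d(-15, -12)) + 256028)/(347419 + 496405) = ((225 + 1/(2 - 12)) + 256028)/(347419 + 496405) = ((225 + 1/(-10)) + 256028)/843824 = ((225 - ⅒) + 256028)*(1/843824) = (2249/10 + 256028)*(1/843824) = (2562529/10)*(1/843824) = 2562529/8438240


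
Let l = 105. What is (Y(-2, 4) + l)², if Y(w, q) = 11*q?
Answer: 22201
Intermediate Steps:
(Y(-2, 4) + l)² = (11*4 + 105)² = (44 + 105)² = 149² = 22201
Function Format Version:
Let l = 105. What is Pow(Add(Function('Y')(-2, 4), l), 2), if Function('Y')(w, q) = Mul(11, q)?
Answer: 22201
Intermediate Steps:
Pow(Add(Function('Y')(-2, 4), l), 2) = Pow(Add(Mul(11, 4), 105), 2) = Pow(Add(44, 105), 2) = Pow(149, 2) = 22201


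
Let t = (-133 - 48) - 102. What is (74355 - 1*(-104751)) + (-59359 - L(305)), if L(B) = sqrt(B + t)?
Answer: 119747 - sqrt(22) ≈ 1.1974e+5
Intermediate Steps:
t = -283 (t = -181 - 102 = -283)
L(B) = sqrt(-283 + B) (L(B) = sqrt(B - 283) = sqrt(-283 + B))
(74355 - 1*(-104751)) + (-59359 - L(305)) = (74355 - 1*(-104751)) + (-59359 - sqrt(-283 + 305)) = (74355 + 104751) + (-59359 - sqrt(22)) = 179106 + (-59359 - sqrt(22)) = 119747 - sqrt(22)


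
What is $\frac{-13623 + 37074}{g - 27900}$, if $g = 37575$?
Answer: $\frac{7817}{3225} \approx 2.4239$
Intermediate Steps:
$\frac{-13623 + 37074}{g - 27900} = \frac{-13623 + 37074}{37575 - 27900} = \frac{23451}{9675} = 23451 \cdot \frac{1}{9675} = \frac{7817}{3225}$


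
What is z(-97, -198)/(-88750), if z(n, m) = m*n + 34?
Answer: -1924/8875 ≈ -0.21679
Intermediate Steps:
z(n, m) = 34 + m*n
z(-97, -198)/(-88750) = (34 - 198*(-97))/(-88750) = (34 + 19206)*(-1/88750) = 19240*(-1/88750) = -1924/8875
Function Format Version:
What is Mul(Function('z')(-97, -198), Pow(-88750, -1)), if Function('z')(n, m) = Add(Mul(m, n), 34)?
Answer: Rational(-1924, 8875) ≈ -0.21679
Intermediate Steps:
Function('z')(n, m) = Add(34, Mul(m, n))
Mul(Function('z')(-97, -198), Pow(-88750, -1)) = Mul(Add(34, Mul(-198, -97)), Pow(-88750, -1)) = Mul(Add(34, 19206), Rational(-1, 88750)) = Mul(19240, Rational(-1, 88750)) = Rational(-1924, 8875)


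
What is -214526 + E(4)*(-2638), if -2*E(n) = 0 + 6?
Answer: -206612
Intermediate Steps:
E(n) = -3 (E(n) = -(0 + 6)/2 = -½*6 = -3)
-214526 + E(4)*(-2638) = -214526 - 3*(-2638) = -214526 + 7914 = -206612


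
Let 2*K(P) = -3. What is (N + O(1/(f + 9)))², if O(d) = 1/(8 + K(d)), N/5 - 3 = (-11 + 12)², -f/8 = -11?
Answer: 68644/169 ≈ 406.18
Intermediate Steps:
f = 88 (f = -8*(-11) = 88)
K(P) = -3/2 (K(P) = (½)*(-3) = -3/2)
N = 20 (N = 15 + 5*(-11 + 12)² = 15 + 5*1² = 15 + 5*1 = 15 + 5 = 20)
O(d) = 2/13 (O(d) = 1/(8 - 3/2) = 1/(13/2) = 2/13)
(N + O(1/(f + 9)))² = (20 + 2/13)² = (262/13)² = 68644/169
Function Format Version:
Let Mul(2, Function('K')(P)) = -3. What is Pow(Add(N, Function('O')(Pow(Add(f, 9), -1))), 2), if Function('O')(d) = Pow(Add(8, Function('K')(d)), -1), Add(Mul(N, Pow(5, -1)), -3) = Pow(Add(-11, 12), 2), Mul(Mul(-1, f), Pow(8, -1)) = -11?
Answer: Rational(68644, 169) ≈ 406.18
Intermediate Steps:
f = 88 (f = Mul(-8, -11) = 88)
Function('K')(P) = Rational(-3, 2) (Function('K')(P) = Mul(Rational(1, 2), -3) = Rational(-3, 2))
N = 20 (N = Add(15, Mul(5, Pow(Add(-11, 12), 2))) = Add(15, Mul(5, Pow(1, 2))) = Add(15, Mul(5, 1)) = Add(15, 5) = 20)
Function('O')(d) = Rational(2, 13) (Function('O')(d) = Pow(Add(8, Rational(-3, 2)), -1) = Pow(Rational(13, 2), -1) = Rational(2, 13))
Pow(Add(N, Function('O')(Pow(Add(f, 9), -1))), 2) = Pow(Add(20, Rational(2, 13)), 2) = Pow(Rational(262, 13), 2) = Rational(68644, 169)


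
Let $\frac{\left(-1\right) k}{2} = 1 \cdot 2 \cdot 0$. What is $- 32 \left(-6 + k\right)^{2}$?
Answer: $-1152$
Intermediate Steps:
$k = 0$ ($k = - 2 \cdot 1 \cdot 2 \cdot 0 = - 2 \cdot 2 \cdot 0 = \left(-2\right) 0 = 0$)
$- 32 \left(-6 + k\right)^{2} = - 32 \left(-6 + 0\right)^{2} = - 32 \left(-6\right)^{2} = \left(-32\right) 36 = -1152$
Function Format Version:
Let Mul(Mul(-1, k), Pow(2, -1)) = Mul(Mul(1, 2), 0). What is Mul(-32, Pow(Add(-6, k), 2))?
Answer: -1152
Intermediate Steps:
k = 0 (k = Mul(-2, Mul(Mul(1, 2), 0)) = Mul(-2, Mul(2, 0)) = Mul(-2, 0) = 0)
Mul(-32, Pow(Add(-6, k), 2)) = Mul(-32, Pow(Add(-6, 0), 2)) = Mul(-32, Pow(-6, 2)) = Mul(-32, 36) = -1152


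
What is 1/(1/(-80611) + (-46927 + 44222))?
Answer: -80611/218052756 ≈ -0.00036969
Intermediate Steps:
1/(1/(-80611) + (-46927 + 44222)) = 1/(-1/80611 - 2705) = 1/(-218052756/80611) = -80611/218052756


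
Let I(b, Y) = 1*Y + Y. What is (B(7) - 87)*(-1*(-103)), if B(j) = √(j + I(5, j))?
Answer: -8961 + 103*√21 ≈ -8489.0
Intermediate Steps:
I(b, Y) = 2*Y (I(b, Y) = Y + Y = 2*Y)
B(j) = √3*√j (B(j) = √(j + 2*j) = √(3*j) = √3*√j)
(B(7) - 87)*(-1*(-103)) = (√3*√7 - 87)*(-1*(-103)) = (√21 - 87)*103 = (-87 + √21)*103 = -8961 + 103*√21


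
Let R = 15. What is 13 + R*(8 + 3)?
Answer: 178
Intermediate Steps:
13 + R*(8 + 3) = 13 + 15*(8 + 3) = 13 + 15*11 = 13 + 165 = 178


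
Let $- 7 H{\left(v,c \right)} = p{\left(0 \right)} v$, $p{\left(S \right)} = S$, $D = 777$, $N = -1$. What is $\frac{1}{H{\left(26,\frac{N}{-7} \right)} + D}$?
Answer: $\frac{1}{777} \approx 0.001287$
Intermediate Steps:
$H{\left(v,c \right)} = 0$ ($H{\left(v,c \right)} = - \frac{0 v}{7} = \left(- \frac{1}{7}\right) 0 = 0$)
$\frac{1}{H{\left(26,\frac{N}{-7} \right)} + D} = \frac{1}{0 + 777} = \frac{1}{777}$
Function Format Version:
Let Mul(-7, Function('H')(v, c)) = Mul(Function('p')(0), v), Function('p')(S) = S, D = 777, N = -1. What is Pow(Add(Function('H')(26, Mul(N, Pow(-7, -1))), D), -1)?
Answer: Rational(1, 777) ≈ 0.0012870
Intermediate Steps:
Function('H')(v, c) = 0 (Function('H')(v, c) = Mul(Rational(-1, 7), Mul(0, v)) = Mul(Rational(-1, 7), 0) = 0)
Pow(Add(Function('H')(26, Mul(N, Pow(-7, -1))), D), -1) = Pow(Add(0, 777), -1) = Pow(777, -1) = Rational(1, 777)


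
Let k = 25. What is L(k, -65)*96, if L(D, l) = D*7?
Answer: 16800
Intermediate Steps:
L(D, l) = 7*D
L(k, -65)*96 = (7*25)*96 = 175*96 = 16800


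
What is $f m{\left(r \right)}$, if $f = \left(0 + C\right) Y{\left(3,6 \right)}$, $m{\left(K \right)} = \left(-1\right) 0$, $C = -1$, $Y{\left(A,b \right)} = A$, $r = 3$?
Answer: $0$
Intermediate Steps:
$m{\left(K \right)} = 0$
$f = -3$ ($f = \left(0 - 1\right) 3 = \left(-1\right) 3 = -3$)
$f m{\left(r \right)} = \left(-3\right) 0 = 0$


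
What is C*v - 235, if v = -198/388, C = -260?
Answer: -9925/97 ≈ -102.32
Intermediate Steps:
v = -99/194 (v = -198*1/388 = -99/194 ≈ -0.51031)
C*v - 235 = -260*(-99/194) - 235 = 12870/97 - 235 = -9925/97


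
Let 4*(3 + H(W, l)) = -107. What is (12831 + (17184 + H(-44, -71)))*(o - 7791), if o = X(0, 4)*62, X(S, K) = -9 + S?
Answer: -1001387409/4 ≈ -2.5035e+8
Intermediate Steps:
H(W, l) = -119/4 (H(W, l) = -3 + (¼)*(-107) = -3 - 107/4 = -119/4)
o = -558 (o = (-9 + 0)*62 = -9*62 = -558)
(12831 + (17184 + H(-44, -71)))*(o - 7791) = (12831 + (17184 - 119/4))*(-558 - 7791) = (12831 + 68617/4)*(-8349) = (119941/4)*(-8349) = -1001387409/4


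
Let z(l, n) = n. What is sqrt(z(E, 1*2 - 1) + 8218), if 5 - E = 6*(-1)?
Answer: sqrt(8219) ≈ 90.659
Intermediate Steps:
E = 11 (E = 5 - 6*(-1) = 5 - 1*(-6) = 5 + 6 = 11)
sqrt(z(E, 1*2 - 1) + 8218) = sqrt((1*2 - 1) + 8218) = sqrt((2 - 1) + 8218) = sqrt(1 + 8218) = sqrt(8219)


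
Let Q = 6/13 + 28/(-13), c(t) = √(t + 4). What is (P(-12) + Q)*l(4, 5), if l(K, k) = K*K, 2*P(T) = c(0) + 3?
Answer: 168/13 ≈ 12.923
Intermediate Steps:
c(t) = √(4 + t)
P(T) = 5/2 (P(T) = (√(4 + 0) + 3)/2 = (√4 + 3)/2 = (2 + 3)/2 = (½)*5 = 5/2)
l(K, k) = K²
Q = -22/13 (Q = 6*(1/13) + 28*(-1/13) = 6/13 - 28/13 = -22/13 ≈ -1.6923)
(P(-12) + Q)*l(4, 5) = (5/2 - 22/13)*4² = (21/26)*16 = 168/13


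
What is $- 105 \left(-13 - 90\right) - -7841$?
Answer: $18656$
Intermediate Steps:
$- 105 \left(-13 - 90\right) - -7841 = \left(-105\right) \left(-103\right) + 7841 = 10815 + 7841 = 18656$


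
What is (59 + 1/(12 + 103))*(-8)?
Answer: -54288/115 ≈ -472.07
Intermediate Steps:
(59 + 1/(12 + 103))*(-8) = (59 + 1/115)*(-8) = (6786/115)*(-8) = -54288/115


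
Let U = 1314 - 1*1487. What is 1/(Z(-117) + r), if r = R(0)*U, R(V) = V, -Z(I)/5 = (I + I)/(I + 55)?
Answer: -31/585 ≈ -0.052991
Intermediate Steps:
Z(I) = -10*I/(55 + I) (Z(I) = -5*(I + I)/(I + 55) = -5*2*I/(55 + I) = -10*I/(55 + I))
U = -173 (U = 1314 - 1487 = -173)
r = 0 (r = 0*(-173) = 0)
1/(Z(-117) + r) = 1/(-10*(-117)/(55 - 117) + 0) = 1/(-10*(-117)/(-62) + 0) = 1/(-10*(-117)*(-1/62) + 0) = 1/(-585/31 + 0) = 1/(-585/31) = -31/585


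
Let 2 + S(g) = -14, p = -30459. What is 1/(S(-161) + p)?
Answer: -1/30475 ≈ -3.2814e-5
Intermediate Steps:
S(g) = -16 (S(g) = -2 - 14 = -16)
1/(S(-161) + p) = 1/(-16 - 30459) = 1/(-30475) = -1/30475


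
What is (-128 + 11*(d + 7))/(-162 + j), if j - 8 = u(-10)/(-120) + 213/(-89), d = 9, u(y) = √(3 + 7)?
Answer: -85625233920/278983519919 + 4562496*√10/278983519919 ≈ -0.30687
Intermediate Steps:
u(y) = √10
j = 499/89 - √10/120 (j = 8 + (√10/(-120) + 213/(-89)) = 8 + (√10*(-1/120) + 213*(-1/89)) = 8 + (-√10/120 - 213/89) = 8 + (-213/89 - √10/120) = 499/89 - √10/120 ≈ 5.5804)
(-128 + 11*(d + 7))/(-162 + j) = (-128 + 11*(9 + 7))/(-162 + (499/89 - √10/120)) = (-128 + 11*16)/(-13919/89 - √10/120) = (-128 + 176)/(-13919/89 - √10/120) = 48/(-13919/89 - √10/120)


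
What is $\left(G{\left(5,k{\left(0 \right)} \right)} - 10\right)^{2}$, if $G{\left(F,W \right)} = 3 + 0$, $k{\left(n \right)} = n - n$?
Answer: $49$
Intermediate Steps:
$k{\left(n \right)} = 0$
$G{\left(F,W \right)} = 3$
$\left(G{\left(5,k{\left(0 \right)} \right)} - 10\right)^{2} = \left(3 - 10\right)^{2} = \left(-7\right)^{2} = 49$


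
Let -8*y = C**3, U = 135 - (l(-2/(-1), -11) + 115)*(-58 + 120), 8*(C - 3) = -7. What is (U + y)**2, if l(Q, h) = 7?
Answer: 926234260205409/16777216 ≈ 5.5208e+7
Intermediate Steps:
C = 17/8 (C = 3 + (1/8)*(-7) = 3 - 7/8 = 17/8 ≈ 2.1250)
U = -7429 (U = 135 - (7 + 115)*(-58 + 120) = 135 - 122*62 = 135 - 1*7564 = 135 - 7564 = -7429)
y = -4913/4096 (y = -(17/8)**3/8 = -1/8*4913/512 = -4913/4096 ≈ -1.1995)
(U + y)**2 = (-7429 - 4913/4096)**2 = (-30434097/4096)**2 = 926234260205409/16777216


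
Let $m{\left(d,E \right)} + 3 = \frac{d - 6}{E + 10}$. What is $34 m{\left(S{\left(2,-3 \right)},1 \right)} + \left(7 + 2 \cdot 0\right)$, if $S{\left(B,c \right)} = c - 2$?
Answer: $-129$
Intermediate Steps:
$S{\left(B,c \right)} = -2 + c$ ($S{\left(B,c \right)} = c - 2 = -2 + c$)
$m{\left(d,E \right)} = -3 + \frac{-6 + d}{10 + E}$ ($m{\left(d,E \right)} = -3 + \frac{d - 6}{E + 10} = -3 + \frac{-6 + d}{10 + E}$)
$34 m{\left(S{\left(2,-3 \right)},1 \right)} + \left(7 + 2 \cdot 0\right) = 34 \frac{-36 - 5 - 3}{10 + 1} + \left(7 + 2 \cdot 0\right) = 34 \frac{-36 - 5 - 3}{11} + \left(7 + 0\right) = 34 \cdot \frac{1}{11} \left(-44\right) + 7 = 34 \left(-4\right) + 7 = -136 + 7 = -129$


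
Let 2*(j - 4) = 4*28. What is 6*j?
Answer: 360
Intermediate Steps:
j = 60 (j = 4 + (4*28)/2 = 4 + (½)*112 = 4 + 56 = 60)
6*j = 6*60 = 360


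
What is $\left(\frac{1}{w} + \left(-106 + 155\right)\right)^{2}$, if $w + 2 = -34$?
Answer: $\frac{3108169}{1296} \approx 2398.3$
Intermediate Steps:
$w = -36$ ($w = -2 - 34 = -36$)
$\left(\frac{1}{w} + \left(-106 + 155\right)\right)^{2} = \left(\frac{1}{-36} + \left(-106 + 155\right)\right)^{2} = \left(- \frac{1}{36} + 49\right)^{2} = \left(\frac{1763}{36}\right)^{2} = \frac{3108169}{1296}$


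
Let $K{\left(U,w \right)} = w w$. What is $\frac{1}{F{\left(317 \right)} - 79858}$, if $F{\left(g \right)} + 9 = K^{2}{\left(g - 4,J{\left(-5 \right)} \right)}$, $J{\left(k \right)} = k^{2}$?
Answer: $\frac{1}{310758} \approx 3.2179 \cdot 10^{-6}$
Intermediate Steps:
$K{\left(U,w \right)} = w^{2}$
$F{\left(g \right)} = 390616$ ($F{\left(g \right)} = -9 + \left(\left(\left(-5\right)^{2}\right)^{2}\right)^{2} = -9 + \left(25^{2}\right)^{2} = -9 + 625^{2} = -9 + 390625 = 390616$)
$\frac{1}{F{\left(317 \right)} - 79858} = \frac{1}{390616 - 79858} = \frac{1}{310758}$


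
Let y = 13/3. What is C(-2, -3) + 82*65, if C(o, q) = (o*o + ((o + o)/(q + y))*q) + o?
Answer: 5341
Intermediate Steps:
y = 13/3 (y = 13*(⅓) = 13/3 ≈ 4.3333)
C(o, q) = o + o² + 2*o*q/(13/3 + q) (C(o, q) = (o*o + ((o + o)/(q + 13/3))*q) + o = (o² + ((2*o)/(13/3 + q))*q) + o = (o² + (2*o/(13/3 + q))*q) + o = (o² + 2*o*q/(13/3 + q)) + o = o + o² + 2*o*q/(13/3 + q))
C(-2, -3) + 82*65 = -2*(13 + 9*(-3) + 13*(-2) + 3*(-2)*(-3))/(13 + 3*(-3)) + 82*65 = -2*(13 - 27 - 26 + 18)/(13 - 9) + 5330 = -2*(-22)/4 + 5330 = -2*¼*(-22) + 5330 = 11 + 5330 = 5341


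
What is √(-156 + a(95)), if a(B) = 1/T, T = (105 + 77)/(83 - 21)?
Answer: I*√1289015/91 ≈ 12.476*I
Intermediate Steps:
T = 91/31 (T = 182/62 = 182*(1/62) = 91/31 ≈ 2.9355)
a(B) = 31/91 (a(B) = 1/(91/31) = 31/91)
√(-156 + a(95)) = √(-156 + 31/91) = √(-14165/91) = I*√1289015/91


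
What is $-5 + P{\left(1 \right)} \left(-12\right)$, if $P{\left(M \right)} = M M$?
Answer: $-17$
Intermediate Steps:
$P{\left(M \right)} = M^{2}$
$-5 + P{\left(1 \right)} \left(-12\right) = -5 + 1^{2} \left(-12\right) = -5 + 1 \left(-12\right) = -5 - 12 = -17$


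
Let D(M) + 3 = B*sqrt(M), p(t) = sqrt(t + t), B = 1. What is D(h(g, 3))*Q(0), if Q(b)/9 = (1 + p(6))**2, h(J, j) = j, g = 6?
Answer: -243 + 9*sqrt(3) ≈ -227.41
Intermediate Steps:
p(t) = sqrt(2)*sqrt(t) (p(t) = sqrt(2*t) = sqrt(2)*sqrt(t))
D(M) = -3 + sqrt(M) (D(M) = -3 + 1*sqrt(M) = -3 + sqrt(M))
Q(b) = 9*(1 + 2*sqrt(3))**2 (Q(b) = 9*(1 + sqrt(2)*sqrt(6))**2 = 9*(1 + 2*sqrt(3))**2)
D(h(g, 3))*Q(0) = (-3 + sqrt(3))*(117 + 36*sqrt(3))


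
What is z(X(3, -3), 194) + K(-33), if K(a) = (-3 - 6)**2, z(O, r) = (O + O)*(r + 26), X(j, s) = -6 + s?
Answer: -3879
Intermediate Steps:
z(O, r) = 2*O*(26 + r) (z(O, r) = (2*O)*(26 + r) = 2*O*(26 + r))
K(a) = 81 (K(a) = (-9)**2 = 81)
z(X(3, -3), 194) + K(-33) = 2*(-6 - 3)*(26 + 194) + 81 = 2*(-9)*220 + 81 = -3960 + 81 = -3879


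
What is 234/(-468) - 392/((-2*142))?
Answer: 125/142 ≈ 0.88028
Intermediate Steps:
234/(-468) - 392/((-2*142)) = 234*(-1/468) - 392/(-284) = -½ - 392*(-1/284) = -½ + 98/71 = 125/142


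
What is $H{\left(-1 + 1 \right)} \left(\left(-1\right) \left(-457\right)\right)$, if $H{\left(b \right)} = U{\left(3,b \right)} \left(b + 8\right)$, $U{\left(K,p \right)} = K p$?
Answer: $0$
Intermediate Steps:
$H{\left(b \right)} = 3 b \left(8 + b\right)$ ($H{\left(b \right)} = 3 b \left(b + 8\right) = 3 b \left(8 + b\right)$)
$H{\left(-1 + 1 \right)} \left(\left(-1\right) \left(-457\right)\right) = 3 \left(-1 + 1\right) \left(8 + \left(-1 + 1\right)\right) \left(\left(-1\right) \left(-457\right)\right) = 3 \cdot 0 \left(8 + 0\right) 457 = 3 \cdot 0 \cdot 8 \cdot 457 = 0 \cdot 457 = 0$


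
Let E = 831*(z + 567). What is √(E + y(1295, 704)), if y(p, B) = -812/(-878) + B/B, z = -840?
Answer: 74*I*√7984093/439 ≈ 476.3*I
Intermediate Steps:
y(p, B) = 845/439 (y(p, B) = -812*(-1/878) + 1 = 406/439 + 1 = 845/439)
E = -226863 (E = 831*(-840 + 567) = 831*(-273) = -226863)
√(E + y(1295, 704)) = √(-226863 + 845/439) = √(-99592012/439) = 74*I*√7984093/439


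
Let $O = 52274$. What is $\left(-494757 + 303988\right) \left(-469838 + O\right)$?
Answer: $79658266716$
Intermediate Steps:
$\left(-494757 + 303988\right) \left(-469838 + O\right) = \left(-494757 + 303988\right) \left(-469838 + 52274\right) = \left(-190769\right) \left(-417564\right) = 79658266716$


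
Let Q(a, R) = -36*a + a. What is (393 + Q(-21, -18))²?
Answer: 1272384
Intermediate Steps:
Q(a, R) = -35*a
(393 + Q(-21, -18))² = (393 - 35*(-21))² = (393 + 735)² = 1128² = 1272384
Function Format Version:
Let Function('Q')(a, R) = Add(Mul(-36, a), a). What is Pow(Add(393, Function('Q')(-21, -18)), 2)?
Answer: 1272384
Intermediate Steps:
Function('Q')(a, R) = Mul(-35, a)
Pow(Add(393, Function('Q')(-21, -18)), 2) = Pow(Add(393, Mul(-35, -21)), 2) = Pow(Add(393, 735), 2) = Pow(1128, 2) = 1272384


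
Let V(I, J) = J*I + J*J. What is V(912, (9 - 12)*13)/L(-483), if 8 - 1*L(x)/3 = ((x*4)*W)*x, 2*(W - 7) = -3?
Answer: 11349/5132350 ≈ 0.0022113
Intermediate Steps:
W = 11/2 (W = 7 + (1/2)*(-3) = 7 - 3/2 = 11/2 ≈ 5.5000)
V(I, J) = J**2 + I*J (V(I, J) = I*J + J**2 = J**2 + I*J)
L(x) = 24 - 66*x**2 (L(x) = 24 - 3*(x*4)*(11/2)*x = 24 - 3*(4*x)*(11/2)*x = 24 - 3*22*x*x = 24 - 66*x**2)
V(912, (9 - 12)*13)/L(-483) = (((9 - 12)*13)*(912 + (9 - 12)*13))/(24 - 66*(-483)**2) = ((-3*13)*(912 - 3*13))/(24 - 66*233289) = (-39*(912 - 39))/(24 - 15397074) = -39*873/(-15397050) = -34047*(-1/15397050) = 11349/5132350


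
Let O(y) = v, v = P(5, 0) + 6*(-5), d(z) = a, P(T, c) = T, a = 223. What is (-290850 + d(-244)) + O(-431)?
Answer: -290652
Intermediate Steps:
d(z) = 223
v = -25 (v = 5 + 6*(-5) = 5 - 30 = -25)
O(y) = -25
(-290850 + d(-244)) + O(-431) = (-290850 + 223) - 25 = -290627 - 25 = -290652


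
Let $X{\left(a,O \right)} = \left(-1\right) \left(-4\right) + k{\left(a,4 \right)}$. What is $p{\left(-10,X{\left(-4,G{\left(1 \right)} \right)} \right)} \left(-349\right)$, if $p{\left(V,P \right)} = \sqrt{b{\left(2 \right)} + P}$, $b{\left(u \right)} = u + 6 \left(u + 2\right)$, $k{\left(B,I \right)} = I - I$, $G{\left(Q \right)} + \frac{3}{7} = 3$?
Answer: $- 349 \sqrt{30} \approx -1911.6$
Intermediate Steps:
$G{\left(Q \right)} = \frac{18}{7}$ ($G{\left(Q \right)} = - \frac{3}{7} + 3 = \frac{18}{7}$)
$k{\left(B,I \right)} = 0$
$X{\left(a,O \right)} = 4$ ($X{\left(a,O \right)} = \left(-1\right) \left(-4\right) + 0 = 4 + 0 = 4$)
$b{\left(u \right)} = 12 + 7 u$ ($b{\left(u \right)} = u + 6 \left(2 + u\right) = u + \left(12 + 6 u\right) = 12 + 7 u$)
$p{\left(V,P \right)} = \sqrt{26 + P}$ ($p{\left(V,P \right)} = \sqrt{\left(12 + 7 \cdot 2\right) + P} = \sqrt{\left(12 + 14\right) + P} = \sqrt{26 + P}$)
$p{\left(-10,X{\left(-4,G{\left(1 \right)} \right)} \right)} \left(-349\right) = \sqrt{26 + 4} \left(-349\right) = \sqrt{30} \left(-349\right) = - 349 \sqrt{30}$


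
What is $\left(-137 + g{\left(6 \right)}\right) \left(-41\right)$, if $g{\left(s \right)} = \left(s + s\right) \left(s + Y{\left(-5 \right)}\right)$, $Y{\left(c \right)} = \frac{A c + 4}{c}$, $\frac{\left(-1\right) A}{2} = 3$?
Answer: $\frac{30053}{5} \approx 6010.6$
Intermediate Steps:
$A = -6$ ($A = \left(-2\right) 3 = -6$)
$Y{\left(c \right)} = \frac{4 - 6 c}{c}$ ($Y{\left(c \right)} = \frac{- 6 c + 4}{c} = \frac{4 - 6 c}{c}$)
$g{\left(s \right)} = 2 s \left(- \frac{34}{5} + s\right)$ ($g{\left(s \right)} = \left(s + s\right) \left(s - \left(6 - \frac{4}{-5}\right)\right) = 2 s \left(s + \left(-6 + 4 \left(- \frac{1}{5}\right)\right)\right) = 2 s \left(s - \frac{34}{5}\right) = 2 s \left(- \frac{34}{5} + s\right)$)
$\left(-137 + g{\left(6 \right)}\right) \left(-41\right) = \left(-137 + \frac{2}{5} \cdot 6 \left(-34 + 5 \cdot 6\right)\right) \left(-41\right) = \left(-137 + \frac{2}{5} \cdot 6 \left(-34 + 30\right)\right) \left(-41\right) = \left(-137 + \frac{2}{5} \cdot 6 \left(-4\right)\right) \left(-41\right) = \left(-137 - \frac{48}{5}\right) \left(-41\right) = \left(- \frac{733}{5}\right) \left(-41\right) = \frac{30053}{5}$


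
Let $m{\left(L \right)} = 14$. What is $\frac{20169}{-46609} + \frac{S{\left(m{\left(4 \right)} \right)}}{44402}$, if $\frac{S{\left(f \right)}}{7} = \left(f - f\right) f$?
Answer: $- \frac{20169}{46609} \approx -0.43273$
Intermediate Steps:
$S{\left(f \right)} = 0$ ($S{\left(f \right)} = 7 \left(f - f\right) f = 7 \cdot 0 f = 7 \cdot 0 = 0$)
$\frac{20169}{-46609} + \frac{S{\left(m{\left(4 \right)} \right)}}{44402} = \frac{20169}{-46609} + \frac{0}{44402} = 20169 \left(- \frac{1}{46609}\right) + 0 \cdot \frac{1}{44402} = - \frac{20169}{46609} + 0 = - \frac{20169}{46609}$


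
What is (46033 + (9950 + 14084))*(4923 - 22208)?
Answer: -1211108095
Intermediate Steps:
(46033 + (9950 + 14084))*(4923 - 22208) = (46033 + 24034)*(-17285) = 70067*(-17285) = -1211108095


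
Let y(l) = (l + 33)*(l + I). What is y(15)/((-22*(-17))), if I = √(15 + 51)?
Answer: 360/187 + 24*√66/187 ≈ 2.9678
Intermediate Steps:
I = √66 ≈ 8.1240
y(l) = (33 + l)*(l + √66) (y(l) = (l + 33)*(l + √66) = (33 + l)*(l + √66))
y(15)/((-22*(-17))) = (15² + 33*15 + 33*√66 + 15*√66)/((-22*(-17))) = (225 + 495 + 33*√66 + 15*√66)/374 = (720 + 48*√66)*(1/374) = 360/187 + 24*√66/187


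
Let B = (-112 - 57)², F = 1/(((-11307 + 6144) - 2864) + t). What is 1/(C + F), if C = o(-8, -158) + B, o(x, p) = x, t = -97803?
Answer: 105830/3021763989 ≈ 3.5023e-5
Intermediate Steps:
F = -1/105830 (F = 1/(((-11307 + 6144) - 2864) - 97803) = 1/((-5163 - 2864) - 97803) = 1/(-8027 - 97803) = 1/(-105830) = -1/105830 ≈ -9.4491e-6)
B = 28561 (B = (-169)² = 28561)
C = 28553 (C = -8 + 28561 = 28553)
1/(C + F) = 1/(28553 - 1/105830) = 1/(3021763989/105830) = 105830/3021763989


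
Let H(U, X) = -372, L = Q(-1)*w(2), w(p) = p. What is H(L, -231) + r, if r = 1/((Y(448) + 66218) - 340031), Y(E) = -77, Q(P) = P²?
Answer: -101887081/273890 ≈ -372.00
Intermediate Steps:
L = 2 (L = (-1)²*2 = 1*2 = 2)
r = -1/273890 (r = 1/((-77 + 66218) - 340031) = 1/(66141 - 340031) = 1/(-273890) = -1/273890 ≈ -3.6511e-6)
H(L, -231) + r = -372 - 1/273890 = -101887081/273890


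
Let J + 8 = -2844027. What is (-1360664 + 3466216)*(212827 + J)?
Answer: -5540145266816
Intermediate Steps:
J = -2844035 (J = -8 - 2844027 = -2844035)
(-1360664 + 3466216)*(212827 + J) = (-1360664 + 3466216)*(212827 - 2844035) = 2105552*(-2631208) = -5540145266816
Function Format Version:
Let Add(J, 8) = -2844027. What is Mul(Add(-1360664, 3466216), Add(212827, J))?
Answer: -5540145266816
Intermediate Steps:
J = -2844035 (J = Add(-8, -2844027) = -2844035)
Mul(Add(-1360664, 3466216), Add(212827, J)) = Mul(Add(-1360664, 3466216), Add(212827, -2844035)) = Mul(2105552, -2631208) = -5540145266816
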